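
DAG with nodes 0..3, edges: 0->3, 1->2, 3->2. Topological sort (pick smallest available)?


Kahn's algorithm, process smallest node first
Order: [0, 1, 3, 2]


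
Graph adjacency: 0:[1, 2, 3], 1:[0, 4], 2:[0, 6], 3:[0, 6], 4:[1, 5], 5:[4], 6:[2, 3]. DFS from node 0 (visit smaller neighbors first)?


DFS stack-based: start with [0]
Visit order: [0, 1, 4, 5, 2, 6, 3]


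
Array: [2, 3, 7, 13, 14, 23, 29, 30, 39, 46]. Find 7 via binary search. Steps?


Search for 7:
[0,9] mid=4 arr[4]=14
[0,3] mid=1 arr[1]=3
[2,3] mid=2 arr[2]=7
Total: 3 comparisons


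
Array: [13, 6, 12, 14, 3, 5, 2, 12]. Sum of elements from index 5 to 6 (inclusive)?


Prefix sums: [0, 13, 19, 31, 45, 48, 53, 55, 67]
Sum[5..6] = prefix[7] - prefix[5] = 55 - 48 = 7


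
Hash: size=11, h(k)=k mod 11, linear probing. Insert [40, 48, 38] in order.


Insertions: 40->slot 7; 48->slot 4; 38->slot 5
Table: [None, None, None, None, 48, 38, None, 40, None, None, None]


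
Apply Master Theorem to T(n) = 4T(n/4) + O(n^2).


a=4, b=4, c=2. log_4(4)=1 < c=2. Case 3: O(n^c) = O(n^2)
Complexity: O(n^2)


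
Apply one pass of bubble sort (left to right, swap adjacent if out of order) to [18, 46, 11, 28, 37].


After one pass: [18, 11, 28, 37, 46]


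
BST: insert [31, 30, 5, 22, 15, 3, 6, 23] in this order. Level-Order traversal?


Root = 31; build tree by BST insertion.
Level-Order traversal: [31, 30, 5, 3, 22, 15, 23, 6]


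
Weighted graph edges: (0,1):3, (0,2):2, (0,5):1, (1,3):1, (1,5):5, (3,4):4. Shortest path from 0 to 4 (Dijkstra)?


Dijkstra from 0:
Distances: {0: 0, 1: 3, 2: 2, 3: 4, 4: 8, 5: 1}
Shortest distance to 4 = 8, path = [0, 1, 3, 4]


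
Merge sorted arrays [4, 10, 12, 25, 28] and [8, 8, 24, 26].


Compare heads, take smaller each step.
Merged: [4, 8, 8, 10, 12, 24, 25, 26, 28]


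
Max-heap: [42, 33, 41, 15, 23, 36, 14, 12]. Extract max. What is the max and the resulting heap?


Max = 42
Replace root with last, heapify down
Resulting heap: [41, 33, 36, 15, 23, 12, 14]


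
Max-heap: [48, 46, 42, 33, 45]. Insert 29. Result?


Append 29: [48, 46, 42, 33, 45, 29]
Bubble up: no swaps needed
Result: [48, 46, 42, 33, 45, 29]


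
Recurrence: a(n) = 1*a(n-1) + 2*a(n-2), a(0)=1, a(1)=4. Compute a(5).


Build bottom-up:
...a(3)=14, a(4)=26, a(5)=1*26+2*14=54


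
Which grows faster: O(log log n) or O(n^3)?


double-logarithmic grows slower than cubic
O(log log n) is asymptotically smaller; O(n^3) grows faster


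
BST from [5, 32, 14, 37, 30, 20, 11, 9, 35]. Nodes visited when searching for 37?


BST root = 5
Search for 37: compare at each node
Path: [5, 32, 37]


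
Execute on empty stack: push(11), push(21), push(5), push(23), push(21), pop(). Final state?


push(11) -> [11]
push(21) -> [11, 21]
push(5) -> [11, 21, 5]
push(23) -> [11, 21, 5, 23]
push(21) -> [11, 21, 5, 23, 21]
pop() returns 21 -> [11, 21, 5, 23]
Final stack (bottom to top): [11, 21, 5, 23]


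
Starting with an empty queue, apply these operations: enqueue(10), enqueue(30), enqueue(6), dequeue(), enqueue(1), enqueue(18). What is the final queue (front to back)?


enqueue(10) -> [10]
enqueue(30) -> [10, 30]
enqueue(6) -> [10, 30, 6]
dequeue() returns 10 -> [30, 6]
enqueue(1) -> [30, 6, 1]
enqueue(18) -> [30, 6, 1, 18]
Final queue (front to back): [30, 6, 1, 18]


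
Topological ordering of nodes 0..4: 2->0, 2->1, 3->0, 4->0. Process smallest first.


Kahn's algorithm, process smallest node first
Order: [2, 1, 3, 4, 0]


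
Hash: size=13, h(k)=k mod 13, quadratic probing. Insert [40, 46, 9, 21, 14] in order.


Insertions: 40->slot 1; 46->slot 7; 9->slot 9; 21->slot 8; 14->slot 2
Table: [None, 40, 14, None, None, None, None, 46, 21, 9, None, None, None]


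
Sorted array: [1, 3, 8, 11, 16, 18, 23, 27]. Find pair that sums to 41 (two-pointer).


Two pointers: lo=0, hi=7
Found pair: (18, 23) summing to 41


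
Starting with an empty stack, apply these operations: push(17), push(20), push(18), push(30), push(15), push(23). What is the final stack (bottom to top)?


push(17) -> [17]
push(20) -> [17, 20]
push(18) -> [17, 20, 18]
push(30) -> [17, 20, 18, 30]
push(15) -> [17, 20, 18, 30, 15]
push(23) -> [17, 20, 18, 30, 15, 23]
Final stack (bottom to top): [17, 20, 18, 30, 15, 23]


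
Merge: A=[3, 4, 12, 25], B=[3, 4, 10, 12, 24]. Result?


Compare heads, take smaller each step.
Merged: [3, 3, 4, 4, 10, 12, 12, 24, 25]


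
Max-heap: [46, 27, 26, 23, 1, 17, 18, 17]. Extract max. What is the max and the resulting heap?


Max = 46
Replace root with last, heapify down
Resulting heap: [27, 23, 26, 17, 1, 17, 18]


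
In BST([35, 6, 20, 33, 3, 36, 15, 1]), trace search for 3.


BST root = 35
Search for 3: compare at each node
Path: [35, 6, 3]


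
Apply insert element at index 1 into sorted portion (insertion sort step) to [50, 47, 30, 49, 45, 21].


After one pass: [47, 50, 30, 49, 45, 21]


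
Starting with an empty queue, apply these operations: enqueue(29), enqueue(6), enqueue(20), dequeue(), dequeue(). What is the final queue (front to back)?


enqueue(29) -> [29]
enqueue(6) -> [29, 6]
enqueue(20) -> [29, 6, 20]
dequeue() returns 29 -> [6, 20]
dequeue() returns 6 -> [20]
Final queue (front to back): [20]


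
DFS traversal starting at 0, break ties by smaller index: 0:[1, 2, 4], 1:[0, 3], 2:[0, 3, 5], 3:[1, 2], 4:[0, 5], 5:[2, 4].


DFS stack-based: start with [0]
Visit order: [0, 1, 3, 2, 5, 4]


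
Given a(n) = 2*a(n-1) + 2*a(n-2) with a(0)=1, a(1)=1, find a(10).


Build bottom-up:
...a(8)=1552, a(9)=4240, a(10)=2*4240+2*1552=11584


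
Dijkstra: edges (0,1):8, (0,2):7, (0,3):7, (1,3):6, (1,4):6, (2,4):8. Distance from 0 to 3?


Dijkstra from 0:
Distances: {0: 0, 1: 8, 2: 7, 3: 7, 4: 14}
Shortest distance to 3 = 7, path = [0, 3]


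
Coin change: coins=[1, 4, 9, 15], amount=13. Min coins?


dp[0]=0; dp[i]=1+min(dp[i-c] for c in coins)
...dp[8]=2, dp[9]=1, dp[10]=2, dp[11]=3, dp[12]=3, dp[13]=2
Minimum coins for 13 = 2


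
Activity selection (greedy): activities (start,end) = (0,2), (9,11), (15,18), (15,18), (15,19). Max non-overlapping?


Greedy: pick earliest-ending, then skip overlaps.
Selected (3 activities): [(0, 2), (9, 11), (15, 18)]


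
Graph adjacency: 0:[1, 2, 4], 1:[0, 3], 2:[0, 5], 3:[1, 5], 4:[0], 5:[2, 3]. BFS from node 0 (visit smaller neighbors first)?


BFS queue: start with [0]
Visit order: [0, 1, 2, 4, 3, 5]


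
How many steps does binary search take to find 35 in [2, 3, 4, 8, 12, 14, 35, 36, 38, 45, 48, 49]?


Search for 35:
[0,11] mid=5 arr[5]=14
[6,11] mid=8 arr[8]=38
[6,7] mid=6 arr[6]=35
Total: 3 comparisons


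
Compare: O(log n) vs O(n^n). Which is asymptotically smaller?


logarithmic grows slower than n^n
O(log n) is asymptotically smaller; O(n^n) grows faster


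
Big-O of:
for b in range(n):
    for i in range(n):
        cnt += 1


Per nesting level: O(n) * O(n) = O(n^2)
Complexity: O(n^2)


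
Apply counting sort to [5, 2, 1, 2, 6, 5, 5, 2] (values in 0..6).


Count array: [0, 1, 3, 0, 0, 3, 1]
Reconstruct: [1, 2, 2, 2, 5, 5, 5, 6]


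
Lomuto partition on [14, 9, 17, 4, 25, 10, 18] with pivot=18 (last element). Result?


Elements <= 18 go left of pivot.
Result: [14, 9, 17, 4, 10, 18, 25], pivot at index 5


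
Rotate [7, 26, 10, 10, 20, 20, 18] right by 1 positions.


Right rotate by 1: [18, 7, 26, 10, 10, 20, 20]


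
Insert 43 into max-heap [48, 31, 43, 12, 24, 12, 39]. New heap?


Append 43: [48, 31, 43, 12, 24, 12, 39, 43]
Bubble up: swap idx 7(43) with idx 3(12); swap idx 3(43) with idx 1(31)
Result: [48, 43, 43, 31, 24, 12, 39, 12]


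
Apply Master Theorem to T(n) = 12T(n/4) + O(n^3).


a=12, b=4, c=3. log_4(12)=1.792 < c=3. Case 3: O(n^c) = O(n^3)
Complexity: O(n^3)


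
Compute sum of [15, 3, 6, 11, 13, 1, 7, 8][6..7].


Prefix sums: [0, 15, 18, 24, 35, 48, 49, 56, 64]
Sum[6..7] = prefix[8] - prefix[6] = 64 - 49 = 15


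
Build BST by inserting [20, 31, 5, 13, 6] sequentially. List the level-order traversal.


Root = 20; build tree by BST insertion.
Level-Order traversal: [20, 5, 31, 13, 6]


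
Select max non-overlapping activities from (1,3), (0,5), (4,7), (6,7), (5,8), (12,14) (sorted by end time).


Greedy: pick earliest-ending, then skip overlaps.
Selected (3 activities): [(1, 3), (4, 7), (12, 14)]


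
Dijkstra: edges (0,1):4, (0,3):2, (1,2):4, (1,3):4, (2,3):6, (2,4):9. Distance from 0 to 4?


Dijkstra from 0:
Distances: {0: 0, 1: 4, 2: 8, 3: 2, 4: 17}
Shortest distance to 4 = 17, path = [0, 3, 2, 4]


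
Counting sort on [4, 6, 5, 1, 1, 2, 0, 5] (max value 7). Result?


Count array: [1, 2, 1, 0, 1, 2, 1, 0]
Reconstruct: [0, 1, 1, 2, 4, 5, 5, 6]


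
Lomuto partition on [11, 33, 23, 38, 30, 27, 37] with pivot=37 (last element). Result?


Elements <= 37 go left of pivot.
Result: [11, 33, 23, 30, 27, 37, 38], pivot at index 5


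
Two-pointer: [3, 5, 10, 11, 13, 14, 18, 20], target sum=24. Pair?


Two pointers: lo=0, hi=7
Found pair: (10, 14) summing to 24


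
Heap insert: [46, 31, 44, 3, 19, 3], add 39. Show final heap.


Append 39: [46, 31, 44, 3, 19, 3, 39]
Bubble up: no swaps needed
Result: [46, 31, 44, 3, 19, 3, 39]


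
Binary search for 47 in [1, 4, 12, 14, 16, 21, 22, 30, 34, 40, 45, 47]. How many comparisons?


Search for 47:
[0,11] mid=5 arr[5]=21
[6,11] mid=8 arr[8]=34
[9,11] mid=10 arr[10]=45
[11,11] mid=11 arr[11]=47
Total: 4 comparisons


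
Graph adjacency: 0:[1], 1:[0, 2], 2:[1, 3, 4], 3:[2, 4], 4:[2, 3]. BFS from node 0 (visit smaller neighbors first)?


BFS queue: start with [0]
Visit order: [0, 1, 2, 3, 4]


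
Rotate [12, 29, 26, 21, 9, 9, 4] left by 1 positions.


Left rotate by 1: [29, 26, 21, 9, 9, 4, 12]


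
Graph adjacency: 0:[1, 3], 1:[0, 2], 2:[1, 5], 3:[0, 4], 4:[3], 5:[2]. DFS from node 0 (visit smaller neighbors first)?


DFS stack-based: start with [0]
Visit order: [0, 1, 2, 5, 3, 4]


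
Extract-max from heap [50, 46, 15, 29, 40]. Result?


Max = 50
Replace root with last, heapify down
Resulting heap: [46, 40, 15, 29]


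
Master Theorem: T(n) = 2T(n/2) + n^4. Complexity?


a=2, b=2, c=4. log_2(2)=1 < c=4. Case 3: O(n^c) = O(n^4)
Complexity: O(n^4)


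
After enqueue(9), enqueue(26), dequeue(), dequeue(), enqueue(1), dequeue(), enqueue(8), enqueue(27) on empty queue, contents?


enqueue(9) -> [9]
enqueue(26) -> [9, 26]
dequeue() returns 9 -> [26]
dequeue() returns 26 -> []
enqueue(1) -> [1]
dequeue() returns 1 -> []
enqueue(8) -> [8]
enqueue(27) -> [8, 27]
Final queue (front to back): [8, 27]


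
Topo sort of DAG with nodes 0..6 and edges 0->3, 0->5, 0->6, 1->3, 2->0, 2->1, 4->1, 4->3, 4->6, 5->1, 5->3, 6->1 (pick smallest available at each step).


Kahn's algorithm, process smallest node first
Order: [2, 0, 4, 5, 6, 1, 3]


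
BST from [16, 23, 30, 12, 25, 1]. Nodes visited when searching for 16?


BST root = 16
Search for 16: compare at each node
Path: [16]


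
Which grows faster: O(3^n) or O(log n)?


logarithmic grows slower than exponential (base 3)
O(log n) is asymptotically smaller; O(3^n) grows faster


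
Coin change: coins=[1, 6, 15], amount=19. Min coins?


dp[0]=0; dp[i]=1+min(dp[i-c] for c in coins)
...dp[14]=4, dp[15]=1, dp[16]=2, dp[17]=3, dp[18]=3, dp[19]=4
Minimum coins for 19 = 4


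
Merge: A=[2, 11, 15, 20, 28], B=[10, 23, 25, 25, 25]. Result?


Compare heads, take smaller each step.
Merged: [2, 10, 11, 15, 20, 23, 25, 25, 25, 28]


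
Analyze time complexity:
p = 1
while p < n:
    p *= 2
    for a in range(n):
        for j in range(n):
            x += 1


Per nesting level: O(log n) * O(n) * O(n) = O(n^2 log n)
Complexity: O(n^2 log n)


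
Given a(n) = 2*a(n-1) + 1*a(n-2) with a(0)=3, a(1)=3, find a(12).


Build bottom-up:
...a(10)=10089, a(11)=24357, a(12)=2*24357+1*10089=58803


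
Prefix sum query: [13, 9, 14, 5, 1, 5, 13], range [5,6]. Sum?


Prefix sums: [0, 13, 22, 36, 41, 42, 47, 60]
Sum[5..6] = prefix[7] - prefix[5] = 60 - 42 = 18


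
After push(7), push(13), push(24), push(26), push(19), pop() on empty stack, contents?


push(7) -> [7]
push(13) -> [7, 13]
push(24) -> [7, 13, 24]
push(26) -> [7, 13, 24, 26]
push(19) -> [7, 13, 24, 26, 19]
pop() returns 19 -> [7, 13, 24, 26]
Final stack (bottom to top): [7, 13, 24, 26]


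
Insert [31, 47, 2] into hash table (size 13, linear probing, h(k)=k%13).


Insertions: 31->slot 5; 47->slot 8; 2->slot 2
Table: [None, None, 2, None, None, 31, None, None, 47, None, None, None, None]


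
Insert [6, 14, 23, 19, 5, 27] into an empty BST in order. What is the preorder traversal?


Root = 6; build tree by BST insertion.
Preorder traversal: [6, 5, 14, 23, 19, 27]


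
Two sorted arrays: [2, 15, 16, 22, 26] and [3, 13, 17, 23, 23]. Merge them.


Compare heads, take smaller each step.
Merged: [2, 3, 13, 15, 16, 17, 22, 23, 23, 26]


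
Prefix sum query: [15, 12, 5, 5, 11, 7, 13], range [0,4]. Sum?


Prefix sums: [0, 15, 27, 32, 37, 48, 55, 68]
Sum[0..4] = prefix[5] - prefix[0] = 48 - 0 = 48


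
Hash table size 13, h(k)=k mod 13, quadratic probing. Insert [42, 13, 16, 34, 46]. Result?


Insertions: 42->slot 3; 13->slot 0; 16->slot 4; 34->slot 8; 46->slot 7
Table: [13, None, None, 42, 16, None, None, 46, 34, None, None, None, None]


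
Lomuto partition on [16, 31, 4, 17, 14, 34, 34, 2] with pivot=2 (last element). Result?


Elements <= 2 go left of pivot.
Result: [2, 31, 4, 17, 14, 34, 34, 16], pivot at index 0


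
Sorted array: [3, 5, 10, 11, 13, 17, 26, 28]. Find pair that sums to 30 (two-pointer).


Two pointers: lo=0, hi=7
Found pair: (13, 17) summing to 30


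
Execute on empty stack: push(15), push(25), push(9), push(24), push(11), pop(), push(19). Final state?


push(15) -> [15]
push(25) -> [15, 25]
push(9) -> [15, 25, 9]
push(24) -> [15, 25, 9, 24]
push(11) -> [15, 25, 9, 24, 11]
pop() returns 11 -> [15, 25, 9, 24]
push(19) -> [15, 25, 9, 24, 19]
Final stack (bottom to top): [15, 25, 9, 24, 19]


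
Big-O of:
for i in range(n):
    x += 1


Per nesting level: O(n) = O(n)
Complexity: O(n)


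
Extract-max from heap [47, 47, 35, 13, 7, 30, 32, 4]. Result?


Max = 47
Replace root with last, heapify down
Resulting heap: [47, 13, 35, 4, 7, 30, 32]


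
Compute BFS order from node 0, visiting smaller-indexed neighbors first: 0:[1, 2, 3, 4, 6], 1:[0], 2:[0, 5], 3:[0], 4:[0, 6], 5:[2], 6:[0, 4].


BFS queue: start with [0]
Visit order: [0, 1, 2, 3, 4, 6, 5]


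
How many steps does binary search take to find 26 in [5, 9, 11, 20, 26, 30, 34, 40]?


Search for 26:
[0,7] mid=3 arr[3]=20
[4,7] mid=5 arr[5]=30
[4,4] mid=4 arr[4]=26
Total: 3 comparisons


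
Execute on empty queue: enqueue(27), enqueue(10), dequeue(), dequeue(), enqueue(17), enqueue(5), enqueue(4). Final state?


enqueue(27) -> [27]
enqueue(10) -> [27, 10]
dequeue() returns 27 -> [10]
dequeue() returns 10 -> []
enqueue(17) -> [17]
enqueue(5) -> [17, 5]
enqueue(4) -> [17, 5, 4]
Final queue (front to back): [17, 5, 4]


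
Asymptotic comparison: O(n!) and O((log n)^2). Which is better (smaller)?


polylogarithmic grows slower than factorial
O((log n)^2) is asymptotically smaller; O(n!) grows faster


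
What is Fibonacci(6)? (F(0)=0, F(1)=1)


F(n)=F(n-1)+F(n-2)
...F(4)=3, F(5)=5, F(6)=8


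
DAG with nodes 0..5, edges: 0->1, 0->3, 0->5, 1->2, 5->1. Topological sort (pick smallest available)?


Kahn's algorithm, process smallest node first
Order: [0, 3, 4, 5, 1, 2]


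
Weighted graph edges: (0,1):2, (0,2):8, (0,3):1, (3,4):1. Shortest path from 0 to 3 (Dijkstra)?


Dijkstra from 0:
Distances: {0: 0, 1: 2, 2: 8, 3: 1, 4: 2}
Shortest distance to 3 = 1, path = [0, 3]


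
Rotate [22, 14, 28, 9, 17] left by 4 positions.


Left rotate by 4: [17, 22, 14, 28, 9]


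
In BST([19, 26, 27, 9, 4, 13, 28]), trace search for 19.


BST root = 19
Search for 19: compare at each node
Path: [19]


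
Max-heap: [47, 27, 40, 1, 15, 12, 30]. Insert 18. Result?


Append 18: [47, 27, 40, 1, 15, 12, 30, 18]
Bubble up: swap idx 7(18) with idx 3(1)
Result: [47, 27, 40, 18, 15, 12, 30, 1]


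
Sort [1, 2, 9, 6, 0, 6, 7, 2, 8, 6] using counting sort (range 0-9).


Count array: [1, 1, 2, 0, 0, 0, 3, 1, 1, 1]
Reconstruct: [0, 1, 2, 2, 6, 6, 6, 7, 8, 9]


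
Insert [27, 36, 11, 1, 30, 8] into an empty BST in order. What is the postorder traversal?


Root = 27; build tree by BST insertion.
Postorder traversal: [8, 1, 11, 30, 36, 27]


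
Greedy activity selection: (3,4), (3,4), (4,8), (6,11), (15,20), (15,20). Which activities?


Greedy: pick earliest-ending, then skip overlaps.
Selected (3 activities): [(3, 4), (4, 8), (15, 20)]


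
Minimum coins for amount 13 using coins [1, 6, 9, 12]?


dp[0]=0; dp[i]=1+min(dp[i-c] for c in coins)
...dp[8]=3, dp[9]=1, dp[10]=2, dp[11]=3, dp[12]=1, dp[13]=2
Minimum coins for 13 = 2


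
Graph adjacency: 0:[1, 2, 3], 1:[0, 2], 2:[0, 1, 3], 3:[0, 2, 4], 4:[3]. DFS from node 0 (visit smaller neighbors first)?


DFS stack-based: start with [0]
Visit order: [0, 1, 2, 3, 4]


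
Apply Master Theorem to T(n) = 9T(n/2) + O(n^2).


a=9, b=2, c=2. log_2(9)=3.170 > c=2. Case 1: O(n^log_b(a)) = O(n^3.170)
Complexity: O(n^3.170)


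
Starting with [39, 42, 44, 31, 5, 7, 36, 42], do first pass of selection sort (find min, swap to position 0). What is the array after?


After one pass: [5, 42, 44, 31, 39, 7, 36, 42]


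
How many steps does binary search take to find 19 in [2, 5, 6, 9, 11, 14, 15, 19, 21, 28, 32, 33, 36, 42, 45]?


Search for 19:
[0,14] mid=7 arr[7]=19
Total: 1 comparisons


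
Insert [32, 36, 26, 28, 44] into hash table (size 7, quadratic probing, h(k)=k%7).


Insertions: 32->slot 4; 36->slot 1; 26->slot 5; 28->slot 0; 44->slot 2
Table: [28, 36, 44, None, 32, 26, None]


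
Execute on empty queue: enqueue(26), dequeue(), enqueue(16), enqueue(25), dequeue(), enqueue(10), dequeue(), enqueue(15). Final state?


enqueue(26) -> [26]
dequeue() returns 26 -> []
enqueue(16) -> [16]
enqueue(25) -> [16, 25]
dequeue() returns 16 -> [25]
enqueue(10) -> [25, 10]
dequeue() returns 25 -> [10]
enqueue(15) -> [10, 15]
Final queue (front to back): [10, 15]


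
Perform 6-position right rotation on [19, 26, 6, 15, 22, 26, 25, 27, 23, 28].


Right rotate by 6: [22, 26, 25, 27, 23, 28, 19, 26, 6, 15]


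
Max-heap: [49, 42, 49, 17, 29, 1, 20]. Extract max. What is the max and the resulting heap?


Max = 49
Replace root with last, heapify down
Resulting heap: [49, 42, 20, 17, 29, 1]


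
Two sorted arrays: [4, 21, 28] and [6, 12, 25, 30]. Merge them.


Compare heads, take smaller each step.
Merged: [4, 6, 12, 21, 25, 28, 30]


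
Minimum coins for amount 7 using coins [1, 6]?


dp[0]=0; dp[i]=1+min(dp[i-c] for c in coins)
...dp[2]=2, dp[3]=3, dp[4]=4, dp[5]=5, dp[6]=1, dp[7]=2
Minimum coins for 7 = 2


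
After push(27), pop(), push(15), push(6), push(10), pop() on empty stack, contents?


push(27) -> [27]
pop() returns 27 -> []
push(15) -> [15]
push(6) -> [15, 6]
push(10) -> [15, 6, 10]
pop() returns 10 -> [15, 6]
Final stack (bottom to top): [15, 6]


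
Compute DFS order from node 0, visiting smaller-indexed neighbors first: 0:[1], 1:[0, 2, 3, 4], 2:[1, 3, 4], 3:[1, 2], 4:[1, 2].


DFS stack-based: start with [0]
Visit order: [0, 1, 2, 3, 4]


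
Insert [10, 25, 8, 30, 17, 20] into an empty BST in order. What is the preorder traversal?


Root = 10; build tree by BST insertion.
Preorder traversal: [10, 8, 25, 17, 20, 30]


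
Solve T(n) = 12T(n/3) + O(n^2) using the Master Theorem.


a=12, b=3, c=2. log_3(12)=2.262 > c=2. Case 1: O(n^log_b(a)) = O(n^2.262)
Complexity: O(n^2.262)


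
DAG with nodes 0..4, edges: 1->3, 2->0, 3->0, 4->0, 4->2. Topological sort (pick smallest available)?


Kahn's algorithm, process smallest node first
Order: [1, 3, 4, 2, 0]


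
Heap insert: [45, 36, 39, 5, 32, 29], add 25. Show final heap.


Append 25: [45, 36, 39, 5, 32, 29, 25]
Bubble up: no swaps needed
Result: [45, 36, 39, 5, 32, 29, 25]


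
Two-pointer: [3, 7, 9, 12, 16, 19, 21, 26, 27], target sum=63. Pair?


Two pointers: lo=0, hi=8
No pair sums to 63


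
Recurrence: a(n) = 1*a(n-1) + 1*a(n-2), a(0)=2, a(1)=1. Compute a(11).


Build bottom-up:
...a(9)=76, a(10)=123, a(11)=1*123+1*76=199


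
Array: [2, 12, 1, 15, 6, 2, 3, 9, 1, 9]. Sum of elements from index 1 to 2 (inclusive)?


Prefix sums: [0, 2, 14, 15, 30, 36, 38, 41, 50, 51, 60]
Sum[1..2] = prefix[3] - prefix[1] = 15 - 2 = 13


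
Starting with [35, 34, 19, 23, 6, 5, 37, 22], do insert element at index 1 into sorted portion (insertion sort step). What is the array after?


After one pass: [34, 35, 19, 23, 6, 5, 37, 22]


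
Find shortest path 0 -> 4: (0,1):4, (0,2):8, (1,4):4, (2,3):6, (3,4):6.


Dijkstra from 0:
Distances: {0: 0, 1: 4, 2: 8, 3: 14, 4: 8}
Shortest distance to 4 = 8, path = [0, 1, 4]


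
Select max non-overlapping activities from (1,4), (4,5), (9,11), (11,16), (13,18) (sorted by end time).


Greedy: pick earliest-ending, then skip overlaps.
Selected (4 activities): [(1, 4), (4, 5), (9, 11), (11, 16)]


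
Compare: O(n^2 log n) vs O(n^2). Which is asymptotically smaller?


quadratic grows slower than n^2 log n
O(n^2) is asymptotically smaller; O(n^2 log n) grows faster


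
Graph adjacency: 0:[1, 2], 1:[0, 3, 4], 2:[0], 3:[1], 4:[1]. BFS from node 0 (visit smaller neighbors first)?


BFS queue: start with [0]
Visit order: [0, 1, 2, 3, 4]


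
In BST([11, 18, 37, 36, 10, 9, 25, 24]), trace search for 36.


BST root = 11
Search for 36: compare at each node
Path: [11, 18, 37, 36]


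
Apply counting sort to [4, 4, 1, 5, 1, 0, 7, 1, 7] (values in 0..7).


Count array: [1, 3, 0, 0, 2, 1, 0, 2]
Reconstruct: [0, 1, 1, 1, 4, 4, 5, 7, 7]


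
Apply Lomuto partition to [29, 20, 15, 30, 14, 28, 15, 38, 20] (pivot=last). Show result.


Elements <= 20 go left of pivot.
Result: [20, 15, 14, 15, 20, 28, 30, 38, 29], pivot at index 4


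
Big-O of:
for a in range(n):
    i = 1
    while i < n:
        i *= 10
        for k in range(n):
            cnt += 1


Per nesting level: O(n) * O(log n) * O(n) = O(n^2 log n)
Complexity: O(n^2 log n)


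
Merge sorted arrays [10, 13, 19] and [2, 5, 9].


Compare heads, take smaller each step.
Merged: [2, 5, 9, 10, 13, 19]


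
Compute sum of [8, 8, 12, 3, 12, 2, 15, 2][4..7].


Prefix sums: [0, 8, 16, 28, 31, 43, 45, 60, 62]
Sum[4..7] = prefix[8] - prefix[4] = 62 - 31 = 31


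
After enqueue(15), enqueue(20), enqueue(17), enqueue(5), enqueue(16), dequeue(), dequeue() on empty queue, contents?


enqueue(15) -> [15]
enqueue(20) -> [15, 20]
enqueue(17) -> [15, 20, 17]
enqueue(5) -> [15, 20, 17, 5]
enqueue(16) -> [15, 20, 17, 5, 16]
dequeue() returns 15 -> [20, 17, 5, 16]
dequeue() returns 20 -> [17, 5, 16]
Final queue (front to back): [17, 5, 16]


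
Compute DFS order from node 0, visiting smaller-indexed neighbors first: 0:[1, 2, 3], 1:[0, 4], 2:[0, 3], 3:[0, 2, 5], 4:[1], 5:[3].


DFS stack-based: start with [0]
Visit order: [0, 1, 4, 2, 3, 5]


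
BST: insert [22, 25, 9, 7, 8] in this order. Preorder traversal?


Root = 22; build tree by BST insertion.
Preorder traversal: [22, 9, 7, 8, 25]


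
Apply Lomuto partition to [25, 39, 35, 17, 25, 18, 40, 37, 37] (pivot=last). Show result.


Elements <= 37 go left of pivot.
Result: [25, 35, 17, 25, 18, 37, 37, 39, 40], pivot at index 6


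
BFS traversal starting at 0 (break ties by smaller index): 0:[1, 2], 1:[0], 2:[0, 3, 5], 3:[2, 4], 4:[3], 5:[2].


BFS queue: start with [0]
Visit order: [0, 1, 2, 3, 5, 4]


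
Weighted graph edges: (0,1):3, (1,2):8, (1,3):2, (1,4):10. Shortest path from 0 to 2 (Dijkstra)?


Dijkstra from 0:
Distances: {0: 0, 1: 3, 2: 11, 3: 5, 4: 13}
Shortest distance to 2 = 11, path = [0, 1, 2]


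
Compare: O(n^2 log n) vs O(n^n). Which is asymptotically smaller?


n^2 log n grows slower than n^n
O(n^2 log n) is asymptotically smaller; O(n^n) grows faster


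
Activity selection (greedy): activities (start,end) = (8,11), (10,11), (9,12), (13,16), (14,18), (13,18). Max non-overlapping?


Greedy: pick earliest-ending, then skip overlaps.
Selected (2 activities): [(8, 11), (13, 16)]


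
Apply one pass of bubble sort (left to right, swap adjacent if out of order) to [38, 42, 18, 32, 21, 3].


After one pass: [38, 18, 32, 21, 3, 42]


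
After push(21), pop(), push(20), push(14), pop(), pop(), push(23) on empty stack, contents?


push(21) -> [21]
pop() returns 21 -> []
push(20) -> [20]
push(14) -> [20, 14]
pop() returns 14 -> [20]
pop() returns 20 -> []
push(23) -> [23]
Final stack (bottom to top): [23]


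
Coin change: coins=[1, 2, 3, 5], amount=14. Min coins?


dp[0]=0; dp[i]=1+min(dp[i-c] for c in coins)
...dp[9]=3, dp[10]=2, dp[11]=3, dp[12]=3, dp[13]=3, dp[14]=4
Minimum coins for 14 = 4


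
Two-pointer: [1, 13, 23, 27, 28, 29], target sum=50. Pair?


Two pointers: lo=0, hi=5
Found pair: (23, 27) summing to 50


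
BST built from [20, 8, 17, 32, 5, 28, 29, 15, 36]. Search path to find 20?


BST root = 20
Search for 20: compare at each node
Path: [20]


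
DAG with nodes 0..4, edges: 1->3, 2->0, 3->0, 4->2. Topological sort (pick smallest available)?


Kahn's algorithm, process smallest node first
Order: [1, 3, 4, 2, 0]


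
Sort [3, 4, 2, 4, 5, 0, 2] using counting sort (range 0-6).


Count array: [1, 0, 2, 1, 2, 1, 0]
Reconstruct: [0, 2, 2, 3, 4, 4, 5]


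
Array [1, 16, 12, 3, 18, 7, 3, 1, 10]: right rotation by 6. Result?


Right rotate by 6: [3, 18, 7, 3, 1, 10, 1, 16, 12]


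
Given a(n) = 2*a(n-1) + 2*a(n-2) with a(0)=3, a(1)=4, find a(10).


Build bottom-up:
...a(8)=5552, a(9)=15168, a(10)=2*15168+2*5552=41440


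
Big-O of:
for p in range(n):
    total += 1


Per nesting level: O(n) = O(n)
Complexity: O(n)


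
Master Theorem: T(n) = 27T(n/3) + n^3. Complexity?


a=27, b=3, c=3. log_3(27)=3 = c=3. Case 2: O(n^c log n) = O(n^3 log n)
Complexity: O(n^3 log n)


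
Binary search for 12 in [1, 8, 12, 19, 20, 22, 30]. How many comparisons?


Search for 12:
[0,6] mid=3 arr[3]=19
[0,2] mid=1 arr[1]=8
[2,2] mid=2 arr[2]=12
Total: 3 comparisons


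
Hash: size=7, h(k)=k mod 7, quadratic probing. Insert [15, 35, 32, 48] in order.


Insertions: 15->slot 1; 35->slot 0; 32->slot 4; 48->slot 6
Table: [35, 15, None, None, 32, None, 48]


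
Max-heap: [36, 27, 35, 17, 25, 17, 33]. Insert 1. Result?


Append 1: [36, 27, 35, 17, 25, 17, 33, 1]
Bubble up: no swaps needed
Result: [36, 27, 35, 17, 25, 17, 33, 1]


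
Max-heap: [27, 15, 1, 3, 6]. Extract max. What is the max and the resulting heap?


Max = 27
Replace root with last, heapify down
Resulting heap: [15, 6, 1, 3]


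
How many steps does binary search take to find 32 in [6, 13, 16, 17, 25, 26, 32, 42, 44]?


Search for 32:
[0,8] mid=4 arr[4]=25
[5,8] mid=6 arr[6]=32
Total: 2 comparisons


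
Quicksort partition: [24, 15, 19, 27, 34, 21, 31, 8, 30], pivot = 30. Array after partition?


Elements <= 30 go left of pivot.
Result: [24, 15, 19, 27, 21, 8, 30, 34, 31], pivot at index 6


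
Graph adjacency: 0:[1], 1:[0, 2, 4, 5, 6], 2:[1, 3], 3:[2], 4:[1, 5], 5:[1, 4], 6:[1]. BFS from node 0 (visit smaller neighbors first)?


BFS queue: start with [0]
Visit order: [0, 1, 2, 4, 5, 6, 3]


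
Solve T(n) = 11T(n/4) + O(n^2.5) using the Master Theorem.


a=11, b=4, c=2.5. log_4(11)=1.730 < c=2.5. Case 3: O(n^c) = O(n^2.500)
Complexity: O(n^2.500)


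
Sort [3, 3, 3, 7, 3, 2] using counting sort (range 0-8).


Count array: [0, 0, 1, 4, 0, 0, 0, 1, 0]
Reconstruct: [2, 3, 3, 3, 3, 7]


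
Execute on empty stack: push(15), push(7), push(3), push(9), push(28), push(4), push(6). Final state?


push(15) -> [15]
push(7) -> [15, 7]
push(3) -> [15, 7, 3]
push(9) -> [15, 7, 3, 9]
push(28) -> [15, 7, 3, 9, 28]
push(4) -> [15, 7, 3, 9, 28, 4]
push(6) -> [15, 7, 3, 9, 28, 4, 6]
Final stack (bottom to top): [15, 7, 3, 9, 28, 4, 6]


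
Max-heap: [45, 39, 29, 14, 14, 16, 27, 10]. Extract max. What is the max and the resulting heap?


Max = 45
Replace root with last, heapify down
Resulting heap: [39, 14, 29, 10, 14, 16, 27]


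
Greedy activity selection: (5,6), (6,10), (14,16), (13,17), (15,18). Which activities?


Greedy: pick earliest-ending, then skip overlaps.
Selected (3 activities): [(5, 6), (6, 10), (14, 16)]


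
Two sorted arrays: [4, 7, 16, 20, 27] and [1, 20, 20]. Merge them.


Compare heads, take smaller each step.
Merged: [1, 4, 7, 16, 20, 20, 20, 27]


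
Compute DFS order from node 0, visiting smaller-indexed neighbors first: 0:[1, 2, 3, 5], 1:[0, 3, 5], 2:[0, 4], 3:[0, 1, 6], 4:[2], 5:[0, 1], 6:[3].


DFS stack-based: start with [0]
Visit order: [0, 1, 3, 6, 5, 2, 4]


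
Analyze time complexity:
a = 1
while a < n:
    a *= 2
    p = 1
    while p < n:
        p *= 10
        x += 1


Per nesting level: O(log n) * O(log n) = O((log n)^2)
Complexity: O((log n)^2)


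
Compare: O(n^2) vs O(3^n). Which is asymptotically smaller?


quadratic grows slower than exponential (base 3)
O(n^2) is asymptotically smaller; O(3^n) grows faster


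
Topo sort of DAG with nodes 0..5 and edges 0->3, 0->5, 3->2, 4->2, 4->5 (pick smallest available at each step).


Kahn's algorithm, process smallest node first
Order: [0, 1, 3, 4, 2, 5]


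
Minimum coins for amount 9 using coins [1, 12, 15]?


dp[0]=0; dp[i]=1+min(dp[i-c] for c in coins)
...dp[4]=4, dp[5]=5, dp[6]=6, dp[7]=7, dp[8]=8, dp[9]=9
Minimum coins for 9 = 9


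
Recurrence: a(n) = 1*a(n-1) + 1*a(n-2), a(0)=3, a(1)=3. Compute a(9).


Build bottom-up:
...a(7)=63, a(8)=102, a(9)=1*102+1*63=165


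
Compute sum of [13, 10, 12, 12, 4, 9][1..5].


Prefix sums: [0, 13, 23, 35, 47, 51, 60]
Sum[1..5] = prefix[6] - prefix[1] = 60 - 13 = 47


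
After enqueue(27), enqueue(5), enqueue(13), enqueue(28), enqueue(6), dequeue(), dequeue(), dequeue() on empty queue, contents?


enqueue(27) -> [27]
enqueue(5) -> [27, 5]
enqueue(13) -> [27, 5, 13]
enqueue(28) -> [27, 5, 13, 28]
enqueue(6) -> [27, 5, 13, 28, 6]
dequeue() returns 27 -> [5, 13, 28, 6]
dequeue() returns 5 -> [13, 28, 6]
dequeue() returns 13 -> [28, 6]
Final queue (front to back): [28, 6]


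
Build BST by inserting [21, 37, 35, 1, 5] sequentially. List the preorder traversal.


Root = 21; build tree by BST insertion.
Preorder traversal: [21, 1, 5, 37, 35]


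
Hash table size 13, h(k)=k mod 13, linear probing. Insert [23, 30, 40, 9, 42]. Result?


Insertions: 23->slot 10; 30->slot 4; 40->slot 1; 9->slot 9; 42->slot 3
Table: [None, 40, None, 42, 30, None, None, None, None, 9, 23, None, None]


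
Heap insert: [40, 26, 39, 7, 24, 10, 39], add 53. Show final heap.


Append 53: [40, 26, 39, 7, 24, 10, 39, 53]
Bubble up: swap idx 7(53) with idx 3(7); swap idx 3(53) with idx 1(26); swap idx 1(53) with idx 0(40)
Result: [53, 40, 39, 26, 24, 10, 39, 7]


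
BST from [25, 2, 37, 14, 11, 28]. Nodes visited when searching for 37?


BST root = 25
Search for 37: compare at each node
Path: [25, 37]


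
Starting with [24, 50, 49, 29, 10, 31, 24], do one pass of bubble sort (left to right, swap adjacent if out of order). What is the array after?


After one pass: [24, 49, 29, 10, 31, 24, 50]


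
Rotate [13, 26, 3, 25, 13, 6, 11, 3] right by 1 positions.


Right rotate by 1: [3, 13, 26, 3, 25, 13, 6, 11]


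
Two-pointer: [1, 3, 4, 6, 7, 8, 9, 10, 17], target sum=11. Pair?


Two pointers: lo=0, hi=8
Found pair: (1, 10) summing to 11


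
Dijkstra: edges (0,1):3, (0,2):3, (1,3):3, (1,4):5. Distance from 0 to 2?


Dijkstra from 0:
Distances: {0: 0, 1: 3, 2: 3, 3: 6, 4: 8}
Shortest distance to 2 = 3, path = [0, 2]


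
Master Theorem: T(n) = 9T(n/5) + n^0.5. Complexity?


a=9, b=5, c=0.5. log_5(9)=1.365 > c=0.5. Case 1: O(n^log_b(a)) = O(n^1.365)
Complexity: O(n^1.365)


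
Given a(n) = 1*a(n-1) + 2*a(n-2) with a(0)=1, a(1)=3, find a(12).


Build bottom-up:
...a(10)=1365, a(11)=2731, a(12)=1*2731+2*1365=5461


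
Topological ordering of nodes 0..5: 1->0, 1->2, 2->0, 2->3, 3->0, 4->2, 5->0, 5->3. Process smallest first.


Kahn's algorithm, process smallest node first
Order: [1, 4, 2, 5, 3, 0]


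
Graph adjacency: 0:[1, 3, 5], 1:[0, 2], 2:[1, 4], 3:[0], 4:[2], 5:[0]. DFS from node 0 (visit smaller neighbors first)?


DFS stack-based: start with [0]
Visit order: [0, 1, 2, 4, 3, 5]


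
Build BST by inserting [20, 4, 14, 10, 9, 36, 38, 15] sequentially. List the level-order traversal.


Root = 20; build tree by BST insertion.
Level-Order traversal: [20, 4, 36, 14, 38, 10, 15, 9]


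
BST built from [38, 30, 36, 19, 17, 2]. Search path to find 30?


BST root = 38
Search for 30: compare at each node
Path: [38, 30]


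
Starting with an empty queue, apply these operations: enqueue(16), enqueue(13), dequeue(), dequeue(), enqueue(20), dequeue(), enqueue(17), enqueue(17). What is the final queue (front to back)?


enqueue(16) -> [16]
enqueue(13) -> [16, 13]
dequeue() returns 16 -> [13]
dequeue() returns 13 -> []
enqueue(20) -> [20]
dequeue() returns 20 -> []
enqueue(17) -> [17]
enqueue(17) -> [17, 17]
Final queue (front to back): [17, 17]


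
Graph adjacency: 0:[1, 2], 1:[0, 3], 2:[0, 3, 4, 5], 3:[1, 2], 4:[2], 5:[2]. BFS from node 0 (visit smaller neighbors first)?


BFS queue: start with [0]
Visit order: [0, 1, 2, 3, 4, 5]


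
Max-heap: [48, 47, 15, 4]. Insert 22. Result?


Append 22: [48, 47, 15, 4, 22]
Bubble up: no swaps needed
Result: [48, 47, 15, 4, 22]


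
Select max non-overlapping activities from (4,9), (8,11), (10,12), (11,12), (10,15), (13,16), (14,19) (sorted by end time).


Greedy: pick earliest-ending, then skip overlaps.
Selected (3 activities): [(4, 9), (10, 12), (13, 16)]


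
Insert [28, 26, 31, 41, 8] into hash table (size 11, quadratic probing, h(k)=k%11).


Insertions: 28->slot 6; 26->slot 4; 31->slot 9; 41->slot 8; 8->slot 1
Table: [None, 8, None, None, 26, None, 28, None, 41, 31, None]


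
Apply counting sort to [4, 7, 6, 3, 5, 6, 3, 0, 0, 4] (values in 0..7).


Count array: [2, 0, 0, 2, 2, 1, 2, 1]
Reconstruct: [0, 0, 3, 3, 4, 4, 5, 6, 6, 7]


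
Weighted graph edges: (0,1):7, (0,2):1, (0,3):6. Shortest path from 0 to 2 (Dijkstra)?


Dijkstra from 0:
Distances: {0: 0, 1: 7, 2: 1, 3: 6}
Shortest distance to 2 = 1, path = [0, 2]


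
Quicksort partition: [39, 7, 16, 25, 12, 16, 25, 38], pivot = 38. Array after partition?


Elements <= 38 go left of pivot.
Result: [7, 16, 25, 12, 16, 25, 38, 39], pivot at index 6


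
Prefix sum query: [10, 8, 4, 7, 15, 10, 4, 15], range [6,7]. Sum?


Prefix sums: [0, 10, 18, 22, 29, 44, 54, 58, 73]
Sum[6..7] = prefix[8] - prefix[6] = 73 - 54 = 19


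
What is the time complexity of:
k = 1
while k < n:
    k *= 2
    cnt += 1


Per nesting level: O(log n) = O(log n)
Complexity: O(log n)


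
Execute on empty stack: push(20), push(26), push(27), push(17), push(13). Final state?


push(20) -> [20]
push(26) -> [20, 26]
push(27) -> [20, 26, 27]
push(17) -> [20, 26, 27, 17]
push(13) -> [20, 26, 27, 17, 13]
Final stack (bottom to top): [20, 26, 27, 17, 13]


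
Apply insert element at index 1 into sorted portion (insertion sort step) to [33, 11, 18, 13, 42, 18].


After one pass: [11, 33, 18, 13, 42, 18]


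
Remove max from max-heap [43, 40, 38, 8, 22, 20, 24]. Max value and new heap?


Max = 43
Replace root with last, heapify down
Resulting heap: [40, 24, 38, 8, 22, 20]


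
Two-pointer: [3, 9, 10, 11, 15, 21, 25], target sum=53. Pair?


Two pointers: lo=0, hi=6
No pair sums to 53


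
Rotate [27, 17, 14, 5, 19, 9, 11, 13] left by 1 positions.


Left rotate by 1: [17, 14, 5, 19, 9, 11, 13, 27]


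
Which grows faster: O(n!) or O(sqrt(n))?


sublinear grows slower than factorial
O(sqrt(n)) is asymptotically smaller; O(n!) grows faster


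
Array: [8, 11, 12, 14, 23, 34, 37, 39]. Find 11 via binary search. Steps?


Search for 11:
[0,7] mid=3 arr[3]=14
[0,2] mid=1 arr[1]=11
Total: 2 comparisons


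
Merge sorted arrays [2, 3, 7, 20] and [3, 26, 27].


Compare heads, take smaller each step.
Merged: [2, 3, 3, 7, 20, 26, 27]


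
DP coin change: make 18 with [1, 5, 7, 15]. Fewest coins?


dp[0]=0; dp[i]=1+min(dp[i-c] for c in coins)
...dp[13]=3, dp[14]=2, dp[15]=1, dp[16]=2, dp[17]=3, dp[18]=4
Minimum coins for 18 = 4


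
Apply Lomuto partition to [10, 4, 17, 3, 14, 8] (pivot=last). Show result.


Elements <= 8 go left of pivot.
Result: [4, 3, 8, 10, 14, 17], pivot at index 2


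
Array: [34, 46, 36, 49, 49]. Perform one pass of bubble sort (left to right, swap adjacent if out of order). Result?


After one pass: [34, 36, 46, 49, 49]


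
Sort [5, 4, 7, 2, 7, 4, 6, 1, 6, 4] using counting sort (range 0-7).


Count array: [0, 1, 1, 0, 3, 1, 2, 2]
Reconstruct: [1, 2, 4, 4, 4, 5, 6, 6, 7, 7]


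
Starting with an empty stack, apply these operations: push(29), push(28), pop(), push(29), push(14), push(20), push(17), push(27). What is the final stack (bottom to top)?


push(29) -> [29]
push(28) -> [29, 28]
pop() returns 28 -> [29]
push(29) -> [29, 29]
push(14) -> [29, 29, 14]
push(20) -> [29, 29, 14, 20]
push(17) -> [29, 29, 14, 20, 17]
push(27) -> [29, 29, 14, 20, 17, 27]
Final stack (bottom to top): [29, 29, 14, 20, 17, 27]


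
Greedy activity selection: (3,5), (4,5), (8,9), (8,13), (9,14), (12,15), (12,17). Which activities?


Greedy: pick earliest-ending, then skip overlaps.
Selected (3 activities): [(3, 5), (8, 9), (9, 14)]


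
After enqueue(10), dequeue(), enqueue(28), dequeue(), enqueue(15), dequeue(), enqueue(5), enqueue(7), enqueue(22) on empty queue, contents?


enqueue(10) -> [10]
dequeue() returns 10 -> []
enqueue(28) -> [28]
dequeue() returns 28 -> []
enqueue(15) -> [15]
dequeue() returns 15 -> []
enqueue(5) -> [5]
enqueue(7) -> [5, 7]
enqueue(22) -> [5, 7, 22]
Final queue (front to back): [5, 7, 22]


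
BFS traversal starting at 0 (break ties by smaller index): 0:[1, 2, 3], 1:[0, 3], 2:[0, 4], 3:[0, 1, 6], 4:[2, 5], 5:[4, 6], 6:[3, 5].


BFS queue: start with [0]
Visit order: [0, 1, 2, 3, 4, 6, 5]


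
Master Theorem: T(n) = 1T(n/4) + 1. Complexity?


a=1, b=4, c=0. log_4(1)=0 = c=0. Case 2: O(n^c log n) = O(log n)
Complexity: O(log n)


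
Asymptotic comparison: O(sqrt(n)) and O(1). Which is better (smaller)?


constant grows slower than sublinear
O(1) is asymptotically smaller; O(sqrt(n)) grows faster


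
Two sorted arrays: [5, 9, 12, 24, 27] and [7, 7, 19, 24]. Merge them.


Compare heads, take smaller each step.
Merged: [5, 7, 7, 9, 12, 19, 24, 24, 27]


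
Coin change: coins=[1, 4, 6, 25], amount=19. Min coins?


dp[0]=0; dp[i]=1+min(dp[i-c] for c in coins)
...dp[14]=3, dp[15]=4, dp[16]=3, dp[17]=4, dp[18]=3, dp[19]=4
Minimum coins for 19 = 4


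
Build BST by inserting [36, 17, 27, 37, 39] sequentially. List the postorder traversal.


Root = 36; build tree by BST insertion.
Postorder traversal: [27, 17, 39, 37, 36]


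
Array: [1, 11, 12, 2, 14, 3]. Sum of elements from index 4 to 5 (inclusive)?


Prefix sums: [0, 1, 12, 24, 26, 40, 43]
Sum[4..5] = prefix[6] - prefix[4] = 43 - 26 = 17


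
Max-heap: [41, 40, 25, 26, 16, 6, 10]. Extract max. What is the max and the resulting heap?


Max = 41
Replace root with last, heapify down
Resulting heap: [40, 26, 25, 10, 16, 6]
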